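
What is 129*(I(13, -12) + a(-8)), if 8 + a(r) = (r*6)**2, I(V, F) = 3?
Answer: 296571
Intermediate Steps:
a(r) = -8 + 36*r**2 (a(r) = -8 + (r*6)**2 = -8 + (6*r)**2 = -8 + 36*r**2)
129*(I(13, -12) + a(-8)) = 129*(3 + (-8 + 36*(-8)**2)) = 129*(3 + (-8 + 36*64)) = 129*(3 + (-8 + 2304)) = 129*(3 + 2296) = 129*2299 = 296571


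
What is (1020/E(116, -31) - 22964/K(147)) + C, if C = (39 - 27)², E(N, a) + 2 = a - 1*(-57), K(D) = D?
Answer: 8903/294 ≈ 30.282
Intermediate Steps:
E(N, a) = 55 + a (E(N, a) = -2 + (a - 1*(-57)) = -2 + (a + 57) = -2 + (57 + a) = 55 + a)
C = 144 (C = 12² = 144)
(1020/E(116, -31) - 22964/K(147)) + C = (1020/(55 - 31) - 22964/147) + 144 = (1020/24 - 22964*1/147) + 144 = (1020*(1/24) - 22964/147) + 144 = (85/2 - 22964/147) + 144 = -33433/294 + 144 = 8903/294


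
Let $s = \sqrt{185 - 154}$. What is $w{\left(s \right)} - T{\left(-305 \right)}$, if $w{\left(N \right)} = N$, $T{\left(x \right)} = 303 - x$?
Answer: $-608 + \sqrt{31} \approx -602.43$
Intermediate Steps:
$s = \sqrt{31} \approx 5.5678$
$w{\left(s \right)} - T{\left(-305 \right)} = \sqrt{31} - \left(303 - -305\right) = \sqrt{31} - \left(303 + 305\right) = \sqrt{31} - 608 = -608 + \sqrt{31}$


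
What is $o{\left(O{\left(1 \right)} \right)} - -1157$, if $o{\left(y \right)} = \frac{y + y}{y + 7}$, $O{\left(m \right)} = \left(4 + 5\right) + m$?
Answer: $\frac{19689}{17} \approx 1158.2$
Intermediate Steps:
$O{\left(m \right)} = 9 + m$
$o{\left(y \right)} = \frac{2 y}{7 + y}$
$o{\left(O{\left(1 \right)} \right)} - -1157 = \frac{2 \left(9 + 1\right)}{7 + \left(9 + 1\right)} - -1157 = 2 \cdot 10 \frac{1}{7 + 10} + 1157 = 2 \cdot 10 \cdot \frac{1}{17} + 1157 = \frac{20}{17} + 1157 = \frac{19689}{17}$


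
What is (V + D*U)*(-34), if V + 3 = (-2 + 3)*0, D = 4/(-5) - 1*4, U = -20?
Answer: -3162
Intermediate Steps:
D = -24/5 (D = 4*(-⅕) - 4 = -⅘ - 4 = -24/5 ≈ -4.8000)
V = -3 (V = -3 + (-2 + 3)*0 = -3 + 1*0 = -3 + 0 = -3)
(V + D*U)*(-34) = (-3 - 24/5*(-20))*(-34) = (-3 + 96)*(-34) = 93*(-34) = -3162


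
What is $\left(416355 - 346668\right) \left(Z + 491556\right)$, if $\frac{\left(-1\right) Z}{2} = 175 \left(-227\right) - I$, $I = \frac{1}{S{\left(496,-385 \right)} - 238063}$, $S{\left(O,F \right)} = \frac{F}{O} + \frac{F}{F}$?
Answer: $\frac{4698569019703740210}{118079137} \approx 3.9792 \cdot 10^{10}$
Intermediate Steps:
$S{\left(O,F \right)} = 1 + \frac{F}{O}$ ($S{\left(O,F \right)} = \frac{F}{O} + 1 = 1 + \frac{F}{O}$)
$I = - \frac{496}{118079137}$ ($I = \frac{1}{\frac{-385 + 496}{496} - 238063} = \frac{1}{\frac{1}{496} \cdot 111 - 238063} = \frac{1}{\frac{111}{496} - 238063} = \frac{1}{- \frac{118079137}{496}} = - \frac{496}{118079137} \approx -4.2006 \cdot 10^{-6}$)
$Z = \frac{9381387433658}{118079137}$ ($Z = - 2 \left(175 \left(-227\right) - - \frac{496}{118079137}\right) = - 2 \left(-39725 + \frac{496}{118079137}\right) = \left(-2\right) \left(- \frac{4690693716829}{118079137}\right) = \frac{9381387433658}{118079137} \approx 79450.0$)
$\left(416355 - 346668\right) \left(Z + 491556\right) = \left(416355 - 346668\right) \left(\frac{9381387433658}{118079137} + 491556\right) = 69687 \cdot \frac{67423895700830}{118079137} = \frac{4698569019703740210}{118079137}$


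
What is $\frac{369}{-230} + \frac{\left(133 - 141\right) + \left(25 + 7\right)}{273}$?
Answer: $- \frac{31739}{20930} \approx -1.5164$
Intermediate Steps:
$\frac{369}{-230} + \frac{\left(133 - 141\right) + \left(25 + 7\right)}{273} = 369 \left(- \frac{1}{230}\right) + \left(-8 + 32\right) \frac{1}{273} = - \frac{369}{230} + 24 \cdot \frac{1}{273} = - \frac{369}{230} + \frac{8}{91} = - \frac{31739}{20930}$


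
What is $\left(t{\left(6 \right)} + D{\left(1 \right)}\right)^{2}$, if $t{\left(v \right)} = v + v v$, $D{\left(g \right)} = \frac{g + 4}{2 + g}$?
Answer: $\frac{17161}{9} \approx 1906.8$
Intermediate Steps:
$D{\left(g \right)} = \frac{4 + g}{2 + g}$
$t{\left(v \right)} = v + v^{2}$
$\left(t{\left(6 \right)} + D{\left(1 \right)}\right)^{2} = \left(6 \left(1 + 6\right) + \frac{4 + 1}{2 + 1}\right)^{2} = \left(6 \cdot 7 + \frac{1}{3} \cdot 5\right)^{2} = \left(42 + \frac{1}{3} \cdot 5\right)^{2} = \left(42 + \frac{5}{3}\right)^{2} = \left(\frac{131}{3}\right)^{2} = \frac{17161}{9}$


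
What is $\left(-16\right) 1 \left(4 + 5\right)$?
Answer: $-144$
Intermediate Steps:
$\left(-16\right) 1 \left(4 + 5\right) = \left(-16\right) 9 = -144$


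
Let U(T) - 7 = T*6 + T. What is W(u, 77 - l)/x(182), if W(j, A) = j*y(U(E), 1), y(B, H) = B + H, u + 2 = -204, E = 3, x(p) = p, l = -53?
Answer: -2987/91 ≈ -32.824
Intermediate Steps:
u = -206 (u = -2 - 204 = -206)
U(T) = 7 + 7*T (U(T) = 7 + (T*6 + T) = 7 + (6*T + T) = 7 + 7*T)
W(j, A) = 29*j (W(j, A) = j*((7 + 7*3) + 1) = j*((7 + 21) + 1) = j*(28 + 1) = j*29 = 29*j)
W(u, 77 - l)/x(182) = (29*(-206))/182 = -5974*1/182 = -2987/91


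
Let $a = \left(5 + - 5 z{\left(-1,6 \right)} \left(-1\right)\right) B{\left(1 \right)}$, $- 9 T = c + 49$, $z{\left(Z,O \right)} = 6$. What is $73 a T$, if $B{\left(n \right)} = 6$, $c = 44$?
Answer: $-158410$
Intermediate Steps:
$T = - \frac{31}{3}$ ($T = - \frac{44 + 49}{9} = \left(- \frac{1}{9}\right) 93 = - \frac{31}{3} \approx -10.333$)
$a = 210$ ($a = \left(5 + \left(-5\right) 6 \left(-1\right)\right) 6 = \left(5 - -30\right) 6 = \left(5 + 30\right) 6 = 35 \cdot 6 = 210$)
$73 a T = 73 \cdot 210 \left(- \frac{31}{3}\right) = 15330 \left(- \frac{31}{3}\right) = -158410$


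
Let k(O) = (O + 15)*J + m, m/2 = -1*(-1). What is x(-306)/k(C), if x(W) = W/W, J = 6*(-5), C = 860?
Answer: -1/26248 ≈ -3.8098e-5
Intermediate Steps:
J = -30
m = 2 (m = 2*(-1*(-1)) = 2*1 = 2)
x(W) = 1
k(O) = -448 - 30*O (k(O) = (O + 15)*(-30) + 2 = (15 + O)*(-30) + 2 = (-450 - 30*O) + 2 = -448 - 30*O)
x(-306)/k(C) = 1/(-448 - 30*860) = 1/(-448 - 25800) = 1/(-26248) = 1*(-1/26248) = -1/26248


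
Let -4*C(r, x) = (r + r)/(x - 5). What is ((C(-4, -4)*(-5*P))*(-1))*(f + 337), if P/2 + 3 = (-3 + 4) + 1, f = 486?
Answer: 16460/9 ≈ 1828.9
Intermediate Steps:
C(r, x) = -r/(2*(-5 + x)) (C(r, x) = -(r + r)/(4*(x - 5)) = -2*r/(4*(-5 + x)) = -r/(2*(-5 + x)))
P = -2 (P = -6 + 2*((-3 + 4) + 1) = -6 + 2*(1 + 1) = -6 + 2*2 = -6 + 4 = -2)
((C(-4, -4)*(-5*P))*(-1))*(f + 337) = (((-1*(-4)/(-10 + 2*(-4)))*(-5*(-2)))*(-1))*(486 + 337) = ((-1*(-4)/(-10 - 8)*10)*(-1))*823 = ((-1*(-4)/(-18)*10)*(-1))*823 = ((-1*(-4)*(-1/18)*10)*(-1))*823 = (-2/9*10*(-1))*823 = -20/9*(-1)*823 = (20/9)*823 = 16460/9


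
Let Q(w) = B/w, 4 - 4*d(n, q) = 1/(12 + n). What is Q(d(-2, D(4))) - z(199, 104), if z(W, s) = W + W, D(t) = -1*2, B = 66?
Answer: -4294/13 ≈ -330.31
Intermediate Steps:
D(t) = -2
z(W, s) = 2*W
d(n, q) = 1 - 1/(4*(12 + n))
Q(w) = 66/w
Q(d(-2, D(4))) - z(199, 104) = 66/(((47/4 - 2)/(12 - 2))) - 2*199 = 66/(((39/4)/10)) - 1*398 = 66/(((⅒)*(39/4))) - 398 = 66/(39/40) - 398 = 66*(40/39) - 398 = 880/13 - 398 = -4294/13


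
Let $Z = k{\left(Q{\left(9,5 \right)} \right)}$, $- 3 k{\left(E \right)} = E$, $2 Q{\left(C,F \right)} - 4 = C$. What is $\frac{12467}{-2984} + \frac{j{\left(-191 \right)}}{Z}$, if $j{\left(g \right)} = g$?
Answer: $\frac{3257593}{38792} \approx 83.976$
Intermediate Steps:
$Q{\left(C,F \right)} = 2 + \frac{C}{2}$
$k{\left(E \right)} = - \frac{E}{3}$
$Z = - \frac{13}{6}$ ($Z = - \frac{2 + \frac{1}{2} \cdot 9}{3} = - \frac{2 + \frac{9}{2}}{3} = \left(- \frac{1}{3}\right) \frac{13}{2} = - \frac{13}{6} \approx -2.1667$)
$\frac{12467}{-2984} + \frac{j{\left(-191 \right)}}{Z} = \frac{12467}{-2984} - \frac{191}{- \frac{13}{6}} = 12467 \left(- \frac{1}{2984}\right) - - \frac{1146}{13} = - \frac{12467}{2984} + \frac{1146}{13} = \frac{3257593}{38792}$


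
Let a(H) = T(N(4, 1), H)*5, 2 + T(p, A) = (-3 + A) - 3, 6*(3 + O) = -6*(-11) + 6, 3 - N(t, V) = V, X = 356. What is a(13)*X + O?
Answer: 8909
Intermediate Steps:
N(t, V) = 3 - V
O = 9 (O = -3 + (-6*(-11) + 6)/6 = -3 + (66 + 6)/6 = -3 + (1/6)*72 = -3 + 12 = 9)
T(p, A) = -8 + A (T(p, A) = -2 + ((-3 + A) - 3) = -2 + (-6 + A) = -8 + A)
a(H) = -40 + 5*H (a(H) = (-8 + H)*5 = -40 + 5*H)
a(13)*X + O = (-40 + 5*13)*356 + 9 = (-40 + 65)*356 + 9 = 25*356 + 9 = 8900 + 9 = 8909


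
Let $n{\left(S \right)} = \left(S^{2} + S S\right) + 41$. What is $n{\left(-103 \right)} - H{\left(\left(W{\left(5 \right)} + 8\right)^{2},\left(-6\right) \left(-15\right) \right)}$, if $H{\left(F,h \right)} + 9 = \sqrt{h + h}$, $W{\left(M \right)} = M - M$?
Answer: $21268 - 6 \sqrt{5} \approx 21255.0$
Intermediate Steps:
$W{\left(M \right)} = 0$
$H{\left(F,h \right)} = -9 + \sqrt{2} \sqrt{h}$ ($H{\left(F,h \right)} = -9 + \sqrt{h + h} = -9 + \sqrt{2 h} = -9 + \sqrt{2} \sqrt{h}$)
$n{\left(S \right)} = 41 + 2 S^{2}$ ($n{\left(S \right)} = \left(S^{2} + S^{2}\right) + 41 = 2 S^{2} + 41 = 41 + 2 S^{2}$)
$n{\left(-103 \right)} - H{\left(\left(W{\left(5 \right)} + 8\right)^{2},\left(-6\right) \left(-15\right) \right)} = \left(41 + 2 \left(-103\right)^{2}\right) - \left(-9 + \sqrt{2} \sqrt{\left(-6\right) \left(-15\right)}\right) = \left(41 + 2 \cdot 10609\right) - \left(-9 + \sqrt{2} \sqrt{90}\right) = \left(41 + 21218\right) - \left(-9 + \sqrt{2} \cdot 3 \sqrt{10}\right) = 21259 - \left(-9 + 6 \sqrt{5}\right) = 21259 + \left(9 - 6 \sqrt{5}\right) = 21268 - 6 \sqrt{5}$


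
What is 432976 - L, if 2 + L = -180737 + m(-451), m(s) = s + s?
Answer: 614617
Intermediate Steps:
m(s) = 2*s
L = -181641 (L = -2 + (-180737 + 2*(-451)) = -2 + (-180737 - 902) = -2 - 181639 = -181641)
432976 - L = 432976 - 1*(-181641) = 432976 + 181641 = 614617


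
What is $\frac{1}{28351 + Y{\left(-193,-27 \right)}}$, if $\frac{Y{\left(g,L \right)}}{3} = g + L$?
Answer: $\frac{1}{27691} \approx 3.6113 \cdot 10^{-5}$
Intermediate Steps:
$Y{\left(g,L \right)} = 3 L + 3 g$ ($Y{\left(g,L \right)} = 3 \left(g + L\right) = 3 \left(L + g\right) = 3 L + 3 g$)
$\frac{1}{28351 + Y{\left(-193,-27 \right)}} = \frac{1}{28351 + \left(3 \left(-27\right) + 3 \left(-193\right)\right)} = \frac{1}{28351 - 660} = \frac{1}{27691}$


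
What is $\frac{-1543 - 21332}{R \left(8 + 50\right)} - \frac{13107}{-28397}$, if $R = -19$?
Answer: $\frac{664025289}{31293494} \approx 21.219$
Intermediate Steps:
$\frac{-1543 - 21332}{R \left(8 + 50\right)} - \frac{13107}{-28397} = \frac{-1543 - 21332}{\left(-19\right) \left(8 + 50\right)} - \frac{13107}{-28397} = \frac{-1543 - 21332}{\left(-19\right) 58} - - \frac{13107}{28397} = - \frac{22875}{-1102} + \frac{13107}{28397} = \left(-22875\right) \left(- \frac{1}{1102}\right) + \frac{13107}{28397} = \frac{22875}{1102} + \frac{13107}{28397} = \frac{664025289}{31293494}$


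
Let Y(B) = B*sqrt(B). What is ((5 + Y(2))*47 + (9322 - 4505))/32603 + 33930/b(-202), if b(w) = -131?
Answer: -1105557978/4270993 + 94*sqrt(2)/32603 ≈ -258.85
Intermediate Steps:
Y(B) = B**(3/2)
((5 + Y(2))*47 + (9322 - 4505))/32603 + 33930/b(-202) = ((5 + 2**(3/2))*47 + (9322 - 4505))/32603 + 33930/(-131) = ((5 + 2*sqrt(2))*47 + 4817)*(1/32603) + 33930*(-1/131) = ((235 + 94*sqrt(2)) + 4817)*(1/32603) - 33930/131 = (5052 + 94*sqrt(2))*(1/32603) - 33930/131 = (5052/32603 + 94*sqrt(2)/32603) - 33930/131 = -1105557978/4270993 + 94*sqrt(2)/32603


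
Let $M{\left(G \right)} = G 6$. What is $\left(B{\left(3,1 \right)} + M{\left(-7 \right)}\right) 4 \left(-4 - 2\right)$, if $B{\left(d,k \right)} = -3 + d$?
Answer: $1008$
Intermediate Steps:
$M{\left(G \right)} = 6 G$
$\left(B{\left(3,1 \right)} + M{\left(-7 \right)}\right) 4 \left(-4 - 2\right) = \left(\left(-3 + 3\right) + 6 \left(-7\right)\right) 4 \left(-4 - 2\right) = \left(0 - 42\right) 4 \left(-6\right) = \left(-42\right) \left(-24\right) = 1008$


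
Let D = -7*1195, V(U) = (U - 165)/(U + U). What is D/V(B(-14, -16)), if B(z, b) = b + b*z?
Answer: -3479840/43 ≈ -80927.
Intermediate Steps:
V(U) = (-165 + U)/(2*U) (V(U) = (-165 + U)/((2*U)) = (-165 + U)*(1/(2*U)) = (-165 + U)/(2*U))
D = -8365
D/V(B(-14, -16)) = -8365*(-32*(1 - 14)/(-165 - 16*(1 - 14))) = -8365*416/(-165 - 16*(-13)) = -8365*416/(-165 + 208) = -8365/((½)*(1/208)*43) = -8365/43/416 = -8365*416/43 = -3479840/43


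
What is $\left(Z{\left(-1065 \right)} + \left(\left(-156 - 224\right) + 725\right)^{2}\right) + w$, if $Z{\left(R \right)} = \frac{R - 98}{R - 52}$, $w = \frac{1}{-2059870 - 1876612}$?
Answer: $\frac{523363501273299}{4397050394} \approx 1.1903 \cdot 10^{5}$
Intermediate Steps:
$w = - \frac{1}{3936482}$ ($w = \frac{1}{-3936482} = - \frac{1}{3936482} \approx -2.5403 \cdot 10^{-7}$)
$Z{\left(R \right)} = \frac{-98 + R}{-52 + R}$
$\left(Z{\left(-1065 \right)} + \left(\left(-156 - 224\right) + 725\right)^{2}\right) + w = \left(\frac{-98 - 1065}{-52 - 1065} + \left(\left(-156 - 224\right) + 725\right)^{2}\right) - \frac{1}{3936482} = \left(\frac{1}{-1117} \left(-1163\right) + \left(-380 + 725\right)^{2}\right) - \frac{1}{3936482} = \left(\left(- \frac{1}{1117}\right) \left(-1163\right) + 345^{2}\right) - \frac{1}{3936482} = \left(\frac{1163}{1117} + 119025\right) - \frac{1}{3936482} = \frac{132952088}{1117} - \frac{1}{3936482} = \frac{523363501273299}{4397050394}$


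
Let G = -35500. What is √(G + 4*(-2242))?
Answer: 2*I*√11117 ≈ 210.87*I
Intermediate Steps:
√(G + 4*(-2242)) = √(-35500 + 4*(-2242)) = √(-35500 - 8968) = √(-44468) = 2*I*√11117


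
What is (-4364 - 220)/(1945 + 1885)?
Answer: -2292/1915 ≈ -1.1969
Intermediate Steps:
(-4364 - 220)/(1945 + 1885) = -4584/3830 = -4584*1/3830 = -2292/1915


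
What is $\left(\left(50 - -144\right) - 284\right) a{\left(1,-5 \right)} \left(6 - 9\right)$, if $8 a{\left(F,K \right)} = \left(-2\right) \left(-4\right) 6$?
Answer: $1620$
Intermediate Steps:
$a{\left(F,K \right)} = 6$ ($a{\left(F,K \right)} = \frac{\left(-2\right) \left(-4\right) 6}{8} = \frac{8 \cdot 6}{8} = \frac{1}{8} \cdot 48 = 6$)
$\left(\left(50 - -144\right) - 284\right) a{\left(1,-5 \right)} \left(6 - 9\right) = \left(\left(50 - -144\right) - 284\right) 6 \left(6 - 9\right) = \left(\left(50 + 144\right) - 284\right) 6 \left(-3\right) = \left(194 - 284\right) \left(-18\right) = \left(-90\right) \left(-18\right) = 1620$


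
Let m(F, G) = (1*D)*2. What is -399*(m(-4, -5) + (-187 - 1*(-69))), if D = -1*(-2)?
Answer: 45486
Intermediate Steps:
D = 2
m(F, G) = 4 (m(F, G) = (1*2)*2 = 2*2 = 4)
-399*(m(-4, -5) + (-187 - 1*(-69))) = -399*(4 + (-187 - 1*(-69))) = -399*(4 + (-187 + 69)) = -399*(4 - 118) = -399*(-114) = 45486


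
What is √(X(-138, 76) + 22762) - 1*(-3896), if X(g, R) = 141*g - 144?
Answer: 3896 + 2*√790 ≈ 3952.2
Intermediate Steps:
X(g, R) = -144 + 141*g
√(X(-138, 76) + 22762) - 1*(-3896) = √((-144 + 141*(-138)) + 22762) - 1*(-3896) = √((-144 - 19458) + 22762) + 3896 = √(-19602 + 22762) + 3896 = √3160 + 3896 = 2*√790 + 3896 = 3896 + 2*√790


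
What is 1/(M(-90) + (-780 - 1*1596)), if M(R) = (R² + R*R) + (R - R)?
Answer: 1/13824 ≈ 7.2338e-5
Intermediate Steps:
M(R) = 2*R² (M(R) = (R² + R²) + 0 = 2*R² + 0 = 2*R²)
1/(M(-90) + (-780 - 1*1596)) = 1/(2*(-90)² + (-780 - 1*1596)) = 1/(2*8100 + (-780 - 1596)) = 1/(16200 - 2376) = 1/13824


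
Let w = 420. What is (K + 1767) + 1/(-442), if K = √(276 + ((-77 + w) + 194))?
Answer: 781013/442 + √813 ≈ 1795.5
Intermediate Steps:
K = √813 (K = √(276 + ((-77 + 420) + 194)) = √(276 + (343 + 194)) = √(276 + 537) = √813 ≈ 28.513)
(K + 1767) + 1/(-442) = (√813 + 1767) + 1/(-442) = (1767 + √813) - 1/442 = 781013/442 + √813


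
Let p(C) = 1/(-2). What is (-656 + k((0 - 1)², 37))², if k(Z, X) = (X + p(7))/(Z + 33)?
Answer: 1983366225/4624 ≈ 4.2893e+5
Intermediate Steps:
p(C) = -½
k(Z, X) = (-½ + X)/(33 + Z) (k(Z, X) = (X - ½)/(Z + 33) = (-½ + X)/(33 + Z))
(-656 + k((0 - 1)², 37))² = (-656 + (-½ + 37)/(33 + (0 - 1)²))² = (-656 + (73/2)/(33 + (-1)²))² = (-656 + (73/2)/(33 + 1))² = (-656 + (73/2)/34)² = (-656 + (1/34)*(73/2))² = (-656 + 73/68)² = (-44535/68)² = 1983366225/4624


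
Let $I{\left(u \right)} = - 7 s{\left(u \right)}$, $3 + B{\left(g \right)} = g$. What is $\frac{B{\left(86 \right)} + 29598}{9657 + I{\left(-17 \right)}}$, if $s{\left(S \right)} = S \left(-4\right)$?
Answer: $\frac{29681}{9181} \approx 3.2329$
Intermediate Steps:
$s{\left(S \right)} = - 4 S$
$B{\left(g \right)} = -3 + g$
$I{\left(u \right)} = 28 u$ ($I{\left(u \right)} = - 7 \left(- 4 u\right) = 28 u$)
$\frac{B{\left(86 \right)} + 29598}{9657 + I{\left(-17 \right)}} = \frac{\left(-3 + 86\right) + 29598}{9657 + 28 \left(-17\right)} = \frac{83 + 29598}{9657 - 476} = \frac{29681}{9181}$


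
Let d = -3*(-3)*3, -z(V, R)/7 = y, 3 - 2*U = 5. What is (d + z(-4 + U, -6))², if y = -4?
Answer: 3025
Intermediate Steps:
U = -1 (U = 3/2 - ½*5 = 3/2 - 5/2 = -1)
z(V, R) = 28 (z(V, R) = -7*(-4) = 28)
d = 27 (d = 9*3 = 27)
(d + z(-4 + U, -6))² = (27 + 28)² = 55² = 3025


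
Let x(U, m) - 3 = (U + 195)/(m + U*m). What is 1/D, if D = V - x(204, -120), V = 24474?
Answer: 8200/200662333 ≈ 4.0865e-5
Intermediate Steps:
x(U, m) = 3 + (195 + U)/(m + U*m) (x(U, m) = 3 + (U + 195)/(m + U*m) = 3 + (195 + U)/(m + U*m))
D = 200662333/8200 (D = 24474 - (195 + 204 + 3*(-120) + 3*204*(-120))/((-120)*(1 + 204)) = 24474 - (-1)*(195 + 204 - 360 - 73440)/(120*205) = 24474 - (-1)*(-73401)/(120*205) = 24474 - 1*24467/8200 = 24474 - 24467/8200 = 200662333/8200 ≈ 24471.)
1/D = 1/(200662333/8200) = 8200/200662333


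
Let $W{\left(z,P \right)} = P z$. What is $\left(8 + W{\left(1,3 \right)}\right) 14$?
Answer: $154$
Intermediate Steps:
$\left(8 + W{\left(1,3 \right)}\right) 14 = \left(8 + 3 \cdot 1\right) 14 = \left(8 + 3\right) 14 = 11 \cdot 14 = 154$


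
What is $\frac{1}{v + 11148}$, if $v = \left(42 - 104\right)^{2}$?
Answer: $\frac{1}{14992} \approx 6.6702 \cdot 10^{-5}$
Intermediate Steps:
$v = 3844$ ($v = \left(-62\right)^{2} = 3844$)
$\frac{1}{v + 11148} = \frac{1}{3844 + 11148} = \frac{1}{14992}$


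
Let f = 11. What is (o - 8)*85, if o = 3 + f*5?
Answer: 4250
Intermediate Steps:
o = 58 (o = 3 + 11*5 = 3 + 55 = 58)
(o - 8)*85 = (58 - 8)*85 = 50*85 = 4250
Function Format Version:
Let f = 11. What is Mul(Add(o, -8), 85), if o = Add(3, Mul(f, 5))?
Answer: 4250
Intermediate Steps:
o = 58 (o = Add(3, Mul(11, 5)) = Add(3, 55) = 58)
Mul(Add(o, -8), 85) = Mul(Add(58, -8), 85) = Mul(50, 85) = 4250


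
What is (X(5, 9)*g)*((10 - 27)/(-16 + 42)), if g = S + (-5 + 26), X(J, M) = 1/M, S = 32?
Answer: -901/234 ≈ -3.8504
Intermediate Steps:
g = 53 (g = 32 + (-5 + 26) = 32 + 21 = 53)
(X(5, 9)*g)*((10 - 27)/(-16 + 42)) = (53/9)*((10 - 27)/(-16 + 42)) = ((⅑)*53)*(-17/26) = 53*(-17*1/26)/9 = (53/9)*(-17/26) = -901/234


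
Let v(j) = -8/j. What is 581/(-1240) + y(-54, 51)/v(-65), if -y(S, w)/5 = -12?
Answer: 603919/1240 ≈ 487.03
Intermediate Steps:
y(S, w) = 60 (y(S, w) = -5*(-12) = 60)
581/(-1240) + y(-54, 51)/v(-65) = 581/(-1240) + 60/((-8/(-65))) = 581*(-1/1240) + 60/((-8*(-1/65))) = -581/1240 + 60/(8/65) = -581/1240 + 60*(65/8) = -581/1240 + 975/2 = 603919/1240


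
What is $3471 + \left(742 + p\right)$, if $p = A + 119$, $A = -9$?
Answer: $4323$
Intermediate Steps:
$p = 110$ ($p = -9 + 119 = 110$)
$3471 + \left(742 + p\right) = 3471 + \left(742 + 110\right) = 3471 + 852 = 4323$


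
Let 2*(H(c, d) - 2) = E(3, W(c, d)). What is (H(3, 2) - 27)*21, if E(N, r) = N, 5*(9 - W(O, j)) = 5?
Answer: -987/2 ≈ -493.50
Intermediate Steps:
W(O, j) = 8 (W(O, j) = 9 - ⅕*5 = 9 - 1 = 8)
H(c, d) = 7/2 (H(c, d) = 2 + (½)*3 = 2 + 3/2 = 7/2)
(H(3, 2) - 27)*21 = (7/2 - 27)*21 = -47/2*21 = -987/2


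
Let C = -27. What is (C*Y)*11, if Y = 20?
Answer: -5940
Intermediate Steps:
(C*Y)*11 = -27*20*11 = -540*11 = -5940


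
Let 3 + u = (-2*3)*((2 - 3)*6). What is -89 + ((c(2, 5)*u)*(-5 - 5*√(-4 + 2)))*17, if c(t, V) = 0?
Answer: -89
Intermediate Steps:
u = 33 (u = -3 + (-2*3)*((2 - 3)*6) = -3 - (-6)*6 = -3 - 6*(-6) = -3 + 36 = 33)
-89 + ((c(2, 5)*u)*(-5 - 5*√(-4 + 2)))*17 = -89 + ((0*33)*(-5 - 5*√(-4 + 2)))*17 = -89 + (0*(-5 - 5*I*√2))*17 = -89 + 0*17 = -89 + 0 = -89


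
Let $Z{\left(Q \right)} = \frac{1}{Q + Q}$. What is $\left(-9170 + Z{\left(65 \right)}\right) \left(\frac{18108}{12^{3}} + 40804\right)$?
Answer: $- \frac{467087038081}{1248} \approx -3.7427 \cdot 10^{8}$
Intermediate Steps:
$Z{\left(Q \right)} = \frac{1}{2 Q}$
$\left(-9170 + Z{\left(65 \right)}\right) \left(\frac{18108}{12^{3}} + 40804\right) = \left(-9170 + \frac{1}{2 \cdot 65}\right) \left(\frac{18108}{12^{3}} + 40804\right) = \left(-9170 + \frac{1}{2} \cdot \frac{1}{65}\right) \left(\frac{18108}{1728} + 40804\right) = \left(-9170 + \frac{1}{130}\right) \left(18108 \cdot \frac{1}{1728} + 40804\right) = - \frac{1192099 \left(\frac{503}{48} + 40804\right)}{130} = \left(- \frac{1192099}{130}\right) \frac{1959095}{48} = - \frac{467087038081}{1248}$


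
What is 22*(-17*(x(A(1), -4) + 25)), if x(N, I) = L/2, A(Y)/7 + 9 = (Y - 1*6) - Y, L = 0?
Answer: -9350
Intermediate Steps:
A(Y) = -105 (A(Y) = -63 + 7*((Y - 1*6) - Y) = -63 + 7*((Y - 6) - Y) = -63 + 7*((-6 + Y) - Y) = -63 + 7*(-6) = -63 - 42 = -105)
x(N, I) = 0 (x(N, I) = 0/2 = 0*(½) = 0)
22*(-17*(x(A(1), -4) + 25)) = 22*(-17*(0 + 25)) = 22*(-17*25) = 22*(-425) = -9350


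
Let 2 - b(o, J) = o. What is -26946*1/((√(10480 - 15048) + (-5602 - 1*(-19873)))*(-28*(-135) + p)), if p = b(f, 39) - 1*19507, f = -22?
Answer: 384546366/3198167339327 - 53892*I*√1142/3198167339327 ≈ 0.00012024 - 5.6945e-7*I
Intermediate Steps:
b(o, J) = 2 - o
p = -19483 (p = (2 - 1*(-22)) - 1*19507 = (2 + 22) - 19507 = 24 - 19507 = -19483)
-26946*1/((√(10480 - 15048) + (-5602 - 1*(-19873)))*(-28*(-135) + p)) = -26946*1/((√(10480 - 15048) + (-5602 - 1*(-19873)))*(-28*(-135) - 19483)) = -26946*1/((3780 - 19483)*(√(-4568) + (-5602 + 19873))) = -26946*(-1/(15703*(2*I*√1142 + 14271))) = -26946*(-1/(15703*(14271 + 2*I*√1142))) = -26946/(-224097513 - 31406*I*√1142)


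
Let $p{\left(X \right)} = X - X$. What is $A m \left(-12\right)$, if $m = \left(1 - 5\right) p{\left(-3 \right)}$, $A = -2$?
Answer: $0$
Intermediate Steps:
$p{\left(X \right)} = 0$
$m = 0$ ($m = \left(1 - 5\right) 0 = \left(-4\right) 0 = 0$)
$A m \left(-12\right) = \left(-2\right) 0 \left(-12\right) = 0 \left(-12\right) = 0$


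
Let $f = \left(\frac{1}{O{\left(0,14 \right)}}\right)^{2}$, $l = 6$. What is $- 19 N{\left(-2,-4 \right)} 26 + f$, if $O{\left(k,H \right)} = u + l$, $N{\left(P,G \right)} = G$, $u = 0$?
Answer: $\frac{71137}{36} \approx 1976.0$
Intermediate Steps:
$O{\left(k,H \right)} = 6$ ($O{\left(k,H \right)} = 0 + 6 = 6$)
$f = \frac{1}{36}$ ($f = \left(\frac{1}{6}\right)^{2} = \frac{1}{36} \approx 0.027778$)
$- 19 N{\left(-2,-4 \right)} 26 + f = \left(-19\right) \left(-4\right) 26 + \frac{1}{36} = 76 \cdot 26 + \frac{1}{36} = 1976 + \frac{1}{36} = \frac{71137}{36}$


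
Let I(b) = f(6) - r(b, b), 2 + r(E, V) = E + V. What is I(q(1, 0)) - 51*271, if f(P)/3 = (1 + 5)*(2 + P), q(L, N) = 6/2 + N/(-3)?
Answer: -13681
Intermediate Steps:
q(L, N) = 3 - N/3 (q(L, N) = 6*(½) + N*(-⅓) = 3 - N/3)
r(E, V) = -2 + E + V (r(E, V) = -2 + (E + V) = -2 + E + V)
f(P) = 36 + 18*P (f(P) = 3*((1 + 5)*(2 + P)) = 3*(6*(2 + P)) = 3*(12 + 6*P) = 36 + 18*P)
I(b) = 146 - 2*b (I(b) = (36 + 18*6) - (-2 + b + b) = (36 + 108) - (-2 + 2*b) = 144 + (2 - 2*b) = 146 - 2*b)
I(q(1, 0)) - 51*271 = (146 - 2*(3 - ⅓*0)) - 51*271 = (146 - 2*(3 + 0)) - 13821 = (146 - 2*3) - 13821 = (146 - 6) - 13821 = 140 - 13821 = -13681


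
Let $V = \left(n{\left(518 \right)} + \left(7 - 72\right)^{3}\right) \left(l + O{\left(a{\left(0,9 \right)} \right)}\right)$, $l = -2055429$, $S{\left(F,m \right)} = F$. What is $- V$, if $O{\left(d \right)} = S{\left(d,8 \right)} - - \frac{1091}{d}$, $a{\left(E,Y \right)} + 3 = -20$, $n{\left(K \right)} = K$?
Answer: $- \frac{12958816022109}{23} \approx -5.6343 \cdot 10^{11}$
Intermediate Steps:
$a{\left(E,Y \right)} = -23$ ($a{\left(E,Y \right)} = -3 - 20 = -23$)
$O{\left(d \right)} = d + \frac{1091}{d}$ ($O{\left(d \right)} = d - - \frac{1091}{d} = d + \frac{1091}{d}$)
$V = \frac{12958816022109}{23}$ ($V = \left(518 + \left(7 - 72\right)^{3}\right) \left(-2055429 + \left(-23 + \frac{1091}{-23}\right)\right) = \left(518 + \left(-65\right)^{3}\right) \left(-2055429 + \left(-23 + 1091 \left(- \frac{1}{23}\right)\right)\right) = \left(518 - 274625\right) \left(-2055429 - \frac{1620}{23}\right) = - 274107 \left(-2055429 - \frac{1620}{23}\right) = \left(-274107\right) \left(- \frac{47276487}{23}\right) = \frac{12958816022109}{23} \approx 5.6343 \cdot 10^{11}$)
$- V = \left(-1\right) \frac{12958816022109}{23} = - \frac{12958816022109}{23}$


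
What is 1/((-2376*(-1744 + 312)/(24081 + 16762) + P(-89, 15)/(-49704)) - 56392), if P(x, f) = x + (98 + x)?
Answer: -23068869/1298977868062 ≈ -1.7759e-5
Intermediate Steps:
P(x, f) = 98 + 2*x
1/((-2376*(-1744 + 312)/(24081 + 16762) + P(-89, 15)/(-49704)) - 56392) = 1/((-2376*(-1744 + 312)/(24081 + 16762) + (98 + 2*(-89))/(-49704)) - 56392) = 1/((-2376/(40843/(-1432)) + (98 - 178)*(-1/49704)) - 56392) = 1/((-2376/(40843*(-1/1432)) - 80*(-1/49704)) - 56392) = 1/((-2376/(-40843/1432) + 10/6213) - 56392) = 1/((-2376*(-1432/40843) + 10/6213) - 56392) = 1/((309312/3713 + 10/6213) - 56392) = 1/(1921792586/23068869 - 56392) = 1/(-1298977868062/23068869) = -23068869/1298977868062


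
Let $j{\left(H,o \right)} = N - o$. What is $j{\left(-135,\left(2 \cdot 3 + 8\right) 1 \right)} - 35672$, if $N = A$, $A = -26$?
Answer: $-35712$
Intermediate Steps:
$N = -26$
$j{\left(H,o \right)} = -26 - o$
$j{\left(-135,\left(2 \cdot 3 + 8\right) 1 \right)} - 35672 = \left(-26 - \left(2 \cdot 3 + 8\right) 1\right) - 35672 = \left(-26 - \left(6 + 8\right) 1\right) - 35672 = \left(-26 - 14 \cdot 1\right) - 35672 = \left(-26 - 14\right) - 35672 = -40 - 35672 = -35712$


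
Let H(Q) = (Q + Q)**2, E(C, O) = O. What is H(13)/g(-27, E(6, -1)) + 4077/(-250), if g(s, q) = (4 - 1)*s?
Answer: -499237/20250 ≈ -24.654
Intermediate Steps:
H(Q) = 4*Q**2 (H(Q) = (2*Q)**2 = 4*Q**2)
g(s, q) = 3*s
H(13)/g(-27, E(6, -1)) + 4077/(-250) = (4*13**2)/((3*(-27))) + 4077/(-250) = (4*169)/(-81) + 4077*(-1/250) = 676*(-1/81) - 4077/250 = -676/81 - 4077/250 = -499237/20250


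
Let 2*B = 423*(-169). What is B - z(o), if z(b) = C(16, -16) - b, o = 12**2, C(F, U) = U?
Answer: -71167/2 ≈ -35584.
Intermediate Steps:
o = 144
z(b) = -16 - b
B = -71487/2 (B = (423*(-169))/2 = (1/2)*(-71487) = -71487/2 ≈ -35744.)
B - z(o) = -71487/2 - (-16 - 1*144) = -71487/2 - (-16 - 144) = -71487/2 - 1*(-160) = -71487/2 + 160 = -71167/2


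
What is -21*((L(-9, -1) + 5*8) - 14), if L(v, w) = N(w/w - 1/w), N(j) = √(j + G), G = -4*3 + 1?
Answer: -546 - 63*I ≈ -546.0 - 63.0*I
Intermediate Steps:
G = -11 (G = -12 + 1 = -11)
N(j) = √(-11 + j) (N(j) = √(j - 11) = √(-11 + j))
L(v, w) = √(-10 - 1/w) (L(v, w) = √(-11 + (w/w - 1/w)) = √(-11 + (1 - 1/w)) = √(-10 - 1/w))
-21*((L(-9, -1) + 5*8) - 14) = -21*((√(-10 - 1/(-1)) + 5*8) - 14) = -21*((√(-10 - 1*(-1)) + 40) - 14) = -21*((√(-10 + 1) + 40) - 14) = -21*((√(-9) + 40) - 14) = -21*((3*I + 40) - 14) = -21*((40 + 3*I) - 14) = -21*(26 + 3*I) = -546 - 63*I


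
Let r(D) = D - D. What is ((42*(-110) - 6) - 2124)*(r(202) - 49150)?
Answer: 331762500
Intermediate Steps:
r(D) = 0
((42*(-110) - 6) - 2124)*(r(202) - 49150) = ((42*(-110) - 6) - 2124)*(0 - 49150) = ((-4620 - 6) - 2124)*(-49150) = (-4626 - 2124)*(-49150) = -6750*(-49150) = 331762500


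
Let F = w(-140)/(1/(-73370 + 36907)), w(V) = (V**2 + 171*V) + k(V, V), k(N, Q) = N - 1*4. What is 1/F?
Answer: 1/163500092 ≈ 6.1162e-9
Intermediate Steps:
k(N, Q) = -4 + N (k(N, Q) = N - 4 = -4 + N)
w(V) = -4 + V**2 + 172*V (w(V) = (V**2 + 171*V) + (-4 + V) = -4 + V**2 + 172*V)
F = 163500092 (F = (-4 + (-140)**2 + 172*(-140))/(1/(-73370 + 36907)) = (-4 + 19600 - 24080)/(1/(-36463)) = -4484/(-1/36463) = -4484*(-36463) = 163500092)
1/F = 1/163500092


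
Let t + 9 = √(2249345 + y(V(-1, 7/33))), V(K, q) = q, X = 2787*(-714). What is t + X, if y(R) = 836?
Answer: -1989927 + √2250181 ≈ -1.9884e+6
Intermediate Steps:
X = -1989918
t = -9 + √2250181 (t = -9 + √(2249345 + 836) = -9 + √2250181 ≈ 1491.1)
t + X = (-9 + √2250181) - 1989918 = -1989927 + √2250181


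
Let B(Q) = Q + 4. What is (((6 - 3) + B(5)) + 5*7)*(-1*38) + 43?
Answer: -1743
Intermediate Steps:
B(Q) = 4 + Q
(((6 - 3) + B(5)) + 5*7)*(-1*38) + 43 = (((6 - 3) + (4 + 5)) + 5*7)*(-1*38) + 43 = ((3 + 9) + 35)*(-38) + 43 = (12 + 35)*(-38) + 43 = 47*(-38) + 43 = -1786 + 43 = -1743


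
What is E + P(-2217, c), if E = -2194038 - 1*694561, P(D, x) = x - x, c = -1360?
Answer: -2888599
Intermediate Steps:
P(D, x) = 0
E = -2888599 (E = -2194038 - 694561 = -2888599)
E + P(-2217, c) = -2888599 + 0 = -2888599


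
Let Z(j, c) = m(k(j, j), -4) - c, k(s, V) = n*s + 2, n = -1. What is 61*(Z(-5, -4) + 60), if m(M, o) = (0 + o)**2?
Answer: 4880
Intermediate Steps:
k(s, V) = 2 - s (k(s, V) = -s + 2 = 2 - s)
m(M, o) = o**2
Z(j, c) = 16 - c (Z(j, c) = (-4)**2 - c = 16 - c)
61*(Z(-5, -4) + 60) = 61*((16 - 1*(-4)) + 60) = 61*((16 + 4) + 60) = 61*(20 + 60) = 61*80 = 4880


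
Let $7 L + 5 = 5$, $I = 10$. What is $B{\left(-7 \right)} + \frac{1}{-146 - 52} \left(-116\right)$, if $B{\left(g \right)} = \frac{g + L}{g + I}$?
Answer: $- \frac{173}{99} \approx -1.7475$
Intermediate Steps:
$L = 0$ ($L = - \frac{5}{7} + \frac{1}{7} \cdot 5 = - \frac{5}{7} + \frac{5}{7} = 0$)
$B{\left(g \right)} = \frac{g}{10 + g}$ ($B{\left(g \right)} = \frac{g + 0}{g + 10} = \frac{g}{10 + g}$)
$B{\left(-7 \right)} + \frac{1}{-146 - 52} \left(-116\right) = - \frac{7}{10 - 7} + \frac{1}{-146 - 52} \left(-116\right) = - \frac{7}{3} + \frac{1}{-198} \left(-116\right) = \left(-7\right) \frac{1}{3} - - \frac{58}{99} = - \frac{7}{3} + \frac{58}{99} = - \frac{173}{99}$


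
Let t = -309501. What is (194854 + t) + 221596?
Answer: 106949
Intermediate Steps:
(194854 + t) + 221596 = (194854 - 309501) + 221596 = -114647 + 221596 = 106949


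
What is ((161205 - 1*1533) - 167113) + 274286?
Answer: 266845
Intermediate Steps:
((161205 - 1*1533) - 167113) + 274286 = ((161205 - 1533) - 167113) + 274286 = (159672 - 167113) + 274286 = -7441 + 274286 = 266845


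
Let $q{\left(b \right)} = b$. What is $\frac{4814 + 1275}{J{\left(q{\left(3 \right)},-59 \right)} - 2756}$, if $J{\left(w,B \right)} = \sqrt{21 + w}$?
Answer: $- \frac{4195321}{1898878} - \frac{6089 \sqrt{6}}{3797756} \approx -2.2133$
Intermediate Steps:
$\frac{4814 + 1275}{J{\left(q{\left(3 \right)},-59 \right)} - 2756} = \frac{4814 + 1275}{\sqrt{21 + 3} - 2756} = \frac{6089}{\sqrt{24} - 2756} = \frac{6089}{2 \sqrt{6} - 2756} = \frac{6089}{-2756 + 2 \sqrt{6}}$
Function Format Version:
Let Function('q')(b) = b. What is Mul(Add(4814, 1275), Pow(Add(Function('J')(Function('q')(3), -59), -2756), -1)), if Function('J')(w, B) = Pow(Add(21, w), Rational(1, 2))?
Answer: Add(Rational(-4195321, 1898878), Mul(Rational(-6089, 3797756), Pow(6, Rational(1, 2)))) ≈ -2.2133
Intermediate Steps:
Mul(Add(4814, 1275), Pow(Add(Function('J')(Function('q')(3), -59), -2756), -1)) = Mul(Add(4814, 1275), Pow(Add(Pow(Add(21, 3), Rational(1, 2)), -2756), -1)) = Mul(6089, Pow(Add(Pow(24, Rational(1, 2)), -2756), -1)) = Mul(6089, Pow(Add(Mul(2, Pow(6, Rational(1, 2))), -2756), -1)) = Mul(6089, Pow(Add(-2756, Mul(2, Pow(6, Rational(1, 2)))), -1))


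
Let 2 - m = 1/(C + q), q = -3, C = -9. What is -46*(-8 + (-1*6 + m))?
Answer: 3289/6 ≈ 548.17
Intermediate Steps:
m = 25/12 (m = 2 - 1/(-9 - 3) = 2 - 1/(-12) = 2 - 1*(-1/12) = 2 + 1/12 = 25/12 ≈ 2.0833)
-46*(-8 + (-1*6 + m)) = -46*(-8 + (-1*6 + 25/12)) = -46*(-8 + (-6 + 25/12)) = -46*(-8 - 47/12) = -46*(-143/12) = 3289/6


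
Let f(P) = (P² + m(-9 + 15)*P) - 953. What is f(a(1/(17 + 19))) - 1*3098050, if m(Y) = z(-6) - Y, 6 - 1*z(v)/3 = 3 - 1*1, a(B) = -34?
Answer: -3098051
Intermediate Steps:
z(v) = 12 (z(v) = 18 - 3*(3 - 1*1) = 18 - 3*(3 - 1) = 18 - 3*2 = 18 - 6 = 12)
m(Y) = 12 - Y
f(P) = -953 + P² + 6*P (f(P) = (P² + (12 - (-9 + 15))*P) - 953 = (P² + (12 - 1*6)*P) - 953 = (P² + (12 - 6)*P) - 953 = (P² + 6*P) - 953 = -953 + P² + 6*P)
f(a(1/(17 + 19))) - 1*3098050 = (-953 + (-34)² + 6*(-34)) - 1*3098050 = (-953 + 1156 - 204) - 3098050 = -1 - 3098050 = -3098051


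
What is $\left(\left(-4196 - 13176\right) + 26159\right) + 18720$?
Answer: $27507$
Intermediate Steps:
$\left(\left(-4196 - 13176\right) + 26159\right) + 18720 = \left(-17372 + 26159\right) + 18720 = 8787 + 18720 = 27507$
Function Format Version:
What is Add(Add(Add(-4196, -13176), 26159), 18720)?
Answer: 27507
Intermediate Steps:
Add(Add(Add(-4196, -13176), 26159), 18720) = Add(Add(-17372, 26159), 18720) = Add(8787, 18720) = 27507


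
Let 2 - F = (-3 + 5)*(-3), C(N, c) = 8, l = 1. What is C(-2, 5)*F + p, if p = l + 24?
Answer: 89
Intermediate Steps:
p = 25 (p = 1 + 24 = 25)
F = 8 (F = 2 - (-3 + 5)*(-3) = 2 - 2*(-3) = 2 - 1*(-6) = 2 + 6 = 8)
C(-2, 5)*F + p = 8*8 + 25 = 64 + 25 = 89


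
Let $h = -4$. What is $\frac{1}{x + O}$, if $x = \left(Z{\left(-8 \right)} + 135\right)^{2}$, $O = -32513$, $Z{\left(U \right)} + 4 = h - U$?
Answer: $- \frac{1}{14288} \approx -6.9989 \cdot 10^{-5}$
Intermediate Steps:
$Z{\left(U \right)} = -8 - U$ ($Z{\left(U \right)} = -4 - \left(4 + U\right) = -8 - U$)
$x = 18225$ ($x = \left(\left(-8 - -8\right) + 135\right)^{2} = \left(\left(-8 + 8\right) + 135\right)^{2} = \left(0 + 135\right)^{2} = 135^{2} = 18225$)
$\frac{1}{x + O} = \frac{1}{18225 - 32513} = \frac{1}{-14288} = - \frac{1}{14288}$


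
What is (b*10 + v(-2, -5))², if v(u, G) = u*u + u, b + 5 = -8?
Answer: 16384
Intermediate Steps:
b = -13 (b = -5 - 8 = -13)
v(u, G) = u + u² (v(u, G) = u² + u = u + u²)
(b*10 + v(-2, -5))² = (-13*10 - 2*(1 - 2))² = (-130 - 2*(-1))² = (-130 + 2)² = (-128)² = 16384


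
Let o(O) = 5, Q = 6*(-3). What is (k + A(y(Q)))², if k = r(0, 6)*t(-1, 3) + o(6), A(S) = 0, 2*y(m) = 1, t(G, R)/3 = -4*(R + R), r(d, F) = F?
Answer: 182329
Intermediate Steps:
Q = -18
t(G, R) = -24*R (t(G, R) = 3*(-4*(R + R)) = 3*(-8*R) = -24*R)
y(m) = ½ (y(m) = (½)*1 = ½)
k = -427 (k = 6*(-24*3) + 5 = 6*(-72) + 5 = -432 + 5 = -427)
(k + A(y(Q)))² = (-427 + 0)² = (-427)² = 182329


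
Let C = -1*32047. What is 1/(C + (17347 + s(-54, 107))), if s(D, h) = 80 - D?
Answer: -1/14566 ≈ -6.8653e-5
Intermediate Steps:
C = -32047
1/(C + (17347 + s(-54, 107))) = 1/(-32047 + (17347 + (80 - 1*(-54)))) = 1/(-32047 + (17347 + (80 + 54))) = 1/(-32047 + (17347 + 134)) = 1/(-32047 + 17481) = 1/(-14566) = -1/14566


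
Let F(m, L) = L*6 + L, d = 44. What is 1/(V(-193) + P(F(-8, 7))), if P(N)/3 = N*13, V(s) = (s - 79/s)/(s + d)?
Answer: 28757/54991797 ≈ 0.00052293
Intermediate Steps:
F(m, L) = 7*L (F(m, L) = 6*L + L = 7*L)
V(s) = (s - 79/s)/(44 + s) (V(s) = (s - 79/s)/(s + 44) = (s - 79/s)/(44 + s))
P(N) = 39*N (P(N) = 3*(N*13) = 3*(13*N) = 39*N)
1/(V(-193) + P(F(-8, 7))) = 1/((-79 + (-193)**2)/((-193)*(44 - 193)) + 39*(7*7)) = 1/(-1/193*(-79 + 37249)/(-149) + 39*49) = 1/(-1/193*(-1/149)*37170 + 1911) = 1/(37170/28757 + 1911) = 1/(54991797/28757) = 28757/54991797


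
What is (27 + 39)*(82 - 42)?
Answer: 2640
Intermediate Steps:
(27 + 39)*(82 - 42) = 66*40 = 2640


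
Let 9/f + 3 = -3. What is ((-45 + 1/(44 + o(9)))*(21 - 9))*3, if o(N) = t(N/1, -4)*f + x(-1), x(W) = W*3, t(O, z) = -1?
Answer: -137628/85 ≈ -1619.2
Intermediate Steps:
f = -3/2 (f = 9/(-3 - 3) = 9/(-6) = 9*(-1/6) = -3/2 ≈ -1.5000)
x(W) = 3*W
o(N) = -3/2 (o(N) = -1*(-3/2) + 3*(-1) = 3/2 - 3 = -3/2)
((-45 + 1/(44 + o(9)))*(21 - 9))*3 = ((-45 + 1/(44 - 3/2))*(21 - 9))*3 = ((-45 + 1/(85/2))*12)*3 = ((-45 + 2/85)*12)*3 = -3823/85*12*3 = -45876/85*3 = -137628/85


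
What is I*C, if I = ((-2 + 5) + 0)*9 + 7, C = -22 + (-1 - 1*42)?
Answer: -2210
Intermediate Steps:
C = -65 (C = -22 + (-1 - 42) = -22 - 43 = -65)
I = 34 (I = (3 + 0)*9 + 7 = 3*9 + 7 = 27 + 7 = 34)
I*C = 34*(-65) = -2210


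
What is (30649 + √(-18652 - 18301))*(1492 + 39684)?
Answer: 1262003224 + 41176*I*√36953 ≈ 1.262e+9 + 7.9153e+6*I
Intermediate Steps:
(30649 + √(-18652 - 18301))*(1492 + 39684) = (30649 + √(-36953))*41176 = (30649 + I*√36953)*41176 = 1262003224 + 41176*I*√36953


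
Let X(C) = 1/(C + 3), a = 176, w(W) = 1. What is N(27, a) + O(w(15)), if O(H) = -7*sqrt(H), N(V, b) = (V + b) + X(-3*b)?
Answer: 102899/525 ≈ 196.00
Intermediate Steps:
X(C) = 1/(3 + C)
N(V, b) = V + b + 1/(3 - 3*b) (N(V, b) = (V + b) + 1/(3 - 3*b) = V + b + 1/(3 - 3*b))
N(27, a) + O(w(15)) = (-1/3 + (-1 + 176)*(27 + 176))/(-1 + 176) - 7*sqrt(1) = (-1/3 + 175*203)/175 - 7*1 = (-1/3 + 35525)/175 - 7 = (1/175)*(106574/3) - 7 = 106574/525 - 7 = 102899/525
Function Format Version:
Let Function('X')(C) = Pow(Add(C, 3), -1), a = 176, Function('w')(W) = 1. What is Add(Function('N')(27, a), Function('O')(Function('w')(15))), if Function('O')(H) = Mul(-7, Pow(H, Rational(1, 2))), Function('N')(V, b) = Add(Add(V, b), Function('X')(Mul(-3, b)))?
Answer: Rational(102899, 525) ≈ 196.00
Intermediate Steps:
Function('X')(C) = Pow(Add(3, C), -1)
Function('N')(V, b) = Add(V, b, Pow(Add(3, Mul(-3, b)), -1)) (Function('N')(V, b) = Add(Add(V, b), Pow(Add(3, Mul(-3, b)), -1)) = Add(V, b, Pow(Add(3, Mul(-3, b)), -1)))
Add(Function('N')(27, a), Function('O')(Function('w')(15))) = Add(Mul(Pow(Add(-1, 176), -1), Add(Rational(-1, 3), Mul(Add(-1, 176), Add(27, 176)))), Mul(-7, Pow(1, Rational(1, 2)))) = Add(Mul(Pow(175, -1), Add(Rational(-1, 3), Mul(175, 203))), Mul(-7, 1)) = Add(Mul(Rational(1, 175), Add(Rational(-1, 3), 35525)), -7) = Add(Mul(Rational(1, 175), Rational(106574, 3)), -7) = Add(Rational(106574, 525), -7) = Rational(102899, 525)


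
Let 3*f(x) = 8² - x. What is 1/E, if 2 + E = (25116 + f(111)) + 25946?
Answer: 3/153133 ≈ 1.9591e-5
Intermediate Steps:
f(x) = 64/3 - x/3 (f(x) = (8² - x)/3 = (64 - x)/3 = 64/3 - x/3)
E = 153133/3 (E = -2 + ((25116 + (64/3 - ⅓*111)) + 25946) = -2 + ((25116 + (64/3 - 37)) + 25946) = -2 + ((25116 - 47/3) + 25946) = -2 + (75301/3 + 25946) = -2 + 153139/3 = 153133/3 ≈ 51044.)
1/E = 1/(153133/3) = 3/153133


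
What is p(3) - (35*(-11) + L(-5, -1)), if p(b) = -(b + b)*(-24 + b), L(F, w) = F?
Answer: 516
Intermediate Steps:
p(b) = -2*b*(-24 + b)
p(3) - (35*(-11) + L(-5, -1)) = 2*3*(24 - 1*3) - (35*(-11) - 5) = 2*3*(24 - 3) - (-385 - 5) = 2*3*21 - 1*(-390) = 126 + 390 = 516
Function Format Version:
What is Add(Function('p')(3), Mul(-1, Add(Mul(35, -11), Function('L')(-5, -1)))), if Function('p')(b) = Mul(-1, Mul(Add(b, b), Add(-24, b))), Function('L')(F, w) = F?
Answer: 516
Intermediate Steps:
Function('p')(b) = Mul(-2, b, Add(-24, b)) (Function('p')(b) = Mul(-1, Mul(Mul(2, b), Add(-24, b))) = Mul(-1, Mul(2, b, Add(-24, b))) = Mul(-2, b, Add(-24, b)))
Add(Function('p')(3), Mul(-1, Add(Mul(35, -11), Function('L')(-5, -1)))) = Add(Mul(2, 3, Add(24, Mul(-1, 3))), Mul(-1, Add(Mul(35, -11), -5))) = Add(Mul(2, 3, Add(24, -3)), Mul(-1, Add(-385, -5))) = Add(Mul(2, 3, 21), Mul(-1, -390)) = Add(126, 390) = 516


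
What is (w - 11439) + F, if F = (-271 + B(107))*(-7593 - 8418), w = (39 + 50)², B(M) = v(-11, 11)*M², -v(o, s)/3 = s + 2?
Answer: 7153423084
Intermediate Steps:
v(o, s) = -6 - 3*s (v(o, s) = -3*(s + 2) = -3*(2 + s) = -6 - 3*s)
B(M) = -39*M² (B(M) = (-6 - 3*11)*M² = (-6 - 33)*M² = -39*M²)
w = 7921 (w = 89² = 7921)
F = 7153426602 (F = (-271 - 39*107²)*(-7593 - 8418) = (-271 - 39*11449)*(-16011) = (-271 - 446511)*(-16011) = -446782*(-16011) = 7153426602)
(w - 11439) + F = (7921 - 11439) + 7153426602 = -3518 + 7153426602 = 7153423084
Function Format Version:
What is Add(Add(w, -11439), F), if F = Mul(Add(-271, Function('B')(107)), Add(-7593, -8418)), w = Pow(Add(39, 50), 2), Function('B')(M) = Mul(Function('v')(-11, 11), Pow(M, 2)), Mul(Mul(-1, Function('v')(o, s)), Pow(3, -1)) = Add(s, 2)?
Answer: 7153423084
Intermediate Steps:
Function('v')(o, s) = Add(-6, Mul(-3, s)) (Function('v')(o, s) = Mul(-3, Add(s, 2)) = Mul(-3, Add(2, s)) = Add(-6, Mul(-3, s)))
Function('B')(M) = Mul(-39, Pow(M, 2)) (Function('B')(M) = Mul(Add(-6, Mul(-3, 11)), Pow(M, 2)) = Mul(Add(-6, -33), Pow(M, 2)) = Mul(-39, Pow(M, 2)))
w = 7921 (w = Pow(89, 2) = 7921)
F = 7153426602 (F = Mul(Add(-271, Mul(-39, Pow(107, 2))), Add(-7593, -8418)) = Mul(Add(-271, Mul(-39, 11449)), -16011) = Mul(Add(-271, -446511), -16011) = Mul(-446782, -16011) = 7153426602)
Add(Add(w, -11439), F) = Add(Add(7921, -11439), 7153426602) = Add(-3518, 7153426602) = 7153423084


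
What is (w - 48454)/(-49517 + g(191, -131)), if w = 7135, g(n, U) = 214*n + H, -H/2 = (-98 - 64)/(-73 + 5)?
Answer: 234141/49004 ≈ 4.7780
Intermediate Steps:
H = -81/17 (H = -2*(-98 - 64)/(-73 + 5) = -(-324)/(-68) = -(-324)*(-1)/68 = -2*81/34 = -81/17 ≈ -4.7647)
g(n, U) = -81/17 + 214*n (g(n, U) = 214*n - 81/17 = -81/17 + 214*n)
(w - 48454)/(-49517 + g(191, -131)) = (7135 - 48454)/(-49517 + (-81/17 + 214*191)) = -41319/(-49517 + (-81/17 + 40874)) = -41319/(-49517 + 694777/17) = -41319/(-147012/17) = -41319*(-17/147012) = 234141/49004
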